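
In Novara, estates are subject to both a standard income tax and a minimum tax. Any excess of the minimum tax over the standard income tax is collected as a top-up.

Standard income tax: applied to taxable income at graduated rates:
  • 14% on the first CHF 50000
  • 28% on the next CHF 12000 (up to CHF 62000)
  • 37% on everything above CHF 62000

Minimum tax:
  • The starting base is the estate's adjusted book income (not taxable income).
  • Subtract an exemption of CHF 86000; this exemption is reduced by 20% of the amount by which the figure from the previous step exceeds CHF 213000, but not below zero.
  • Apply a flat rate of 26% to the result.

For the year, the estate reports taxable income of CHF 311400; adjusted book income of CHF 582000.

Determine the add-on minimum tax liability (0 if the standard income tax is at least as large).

Standard income tax:
  CHF 50000 × 14% = CHF 7000
  CHF 12000 × 28% = CHF 3360
  CHF 249400 × 37% = CHF 92278
  → CHF 102638

Minimum tax:
  Base (adjusted book income): CHF 582000
  Exemption: CHF 86000 − 20% × (CHF 582000 − CHF 213000) = CHF 86000 − CHF 73800 = CHF 12200
  Base: CHF 582000 − CHF 12200 = CHF 569800
  CHF 569800 × 26% = CHF 148148

Excess of minimum tax over standard income tax: CHF 148148 − CHF 102638 = CHF 45510.

CHF 45510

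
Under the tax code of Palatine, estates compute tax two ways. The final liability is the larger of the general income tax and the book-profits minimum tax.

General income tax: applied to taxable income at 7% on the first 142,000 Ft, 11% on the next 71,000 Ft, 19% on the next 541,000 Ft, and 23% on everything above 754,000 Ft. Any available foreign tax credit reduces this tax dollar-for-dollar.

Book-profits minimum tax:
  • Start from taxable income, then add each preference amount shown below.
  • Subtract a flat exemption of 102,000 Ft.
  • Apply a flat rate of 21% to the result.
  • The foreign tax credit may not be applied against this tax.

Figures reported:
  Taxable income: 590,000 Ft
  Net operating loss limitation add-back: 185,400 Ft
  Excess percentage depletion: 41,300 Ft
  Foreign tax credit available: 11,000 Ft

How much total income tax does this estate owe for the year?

General income tax:
  142,000 Ft × 7% = 9,940 Ft
  71,000 Ft × 11% = 7,810 Ft
  377,000 Ft × 19% = 71,630 Ft
  → 89,380 Ft
  Less foreign tax credit 11,000 Ft → 78,380 Ft

Book-profits minimum tax:
  Adjusted income: 590,000 Ft + 185,400 Ft + 41,300 Ft = 816,700 Ft
  Less exemption 102,000 Ft → base 714,700 Ft
  714,700 Ft × 21% = 150,087 Ft

150,087 Ft > 78,380 Ft, so the book-profits minimum tax is the binding amount.

150,087 Ft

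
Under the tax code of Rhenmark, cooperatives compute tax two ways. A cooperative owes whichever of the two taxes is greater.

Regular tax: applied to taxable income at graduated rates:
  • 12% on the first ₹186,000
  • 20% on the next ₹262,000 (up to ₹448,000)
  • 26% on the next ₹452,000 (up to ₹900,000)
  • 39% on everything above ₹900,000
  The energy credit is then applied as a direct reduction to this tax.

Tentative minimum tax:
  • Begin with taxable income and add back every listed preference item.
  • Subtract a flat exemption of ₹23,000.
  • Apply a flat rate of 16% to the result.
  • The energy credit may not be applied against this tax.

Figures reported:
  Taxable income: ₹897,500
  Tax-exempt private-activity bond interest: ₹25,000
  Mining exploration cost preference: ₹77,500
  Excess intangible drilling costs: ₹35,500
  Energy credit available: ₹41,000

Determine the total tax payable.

₹162,000

Tentative minimum tax:
  Adjusted income: ₹897,500 + ₹25,000 + ₹77,500 + ₹35,500 = ₹1,035,500
  Less exemption ₹23,000 → base ₹1,012,500
  ₹1,012,500 × 16% = ₹162,000

Regular tax:
  ₹186,000 × 12% = ₹22,320
  ₹262,000 × 20% = ₹52,400
  ₹449,500 × 26% = ₹116,870
  → ₹191,590
  Less energy credit ₹41,000 → ₹150,590

₹162,000 > ₹150,590, so the tentative minimum tax is the binding amount.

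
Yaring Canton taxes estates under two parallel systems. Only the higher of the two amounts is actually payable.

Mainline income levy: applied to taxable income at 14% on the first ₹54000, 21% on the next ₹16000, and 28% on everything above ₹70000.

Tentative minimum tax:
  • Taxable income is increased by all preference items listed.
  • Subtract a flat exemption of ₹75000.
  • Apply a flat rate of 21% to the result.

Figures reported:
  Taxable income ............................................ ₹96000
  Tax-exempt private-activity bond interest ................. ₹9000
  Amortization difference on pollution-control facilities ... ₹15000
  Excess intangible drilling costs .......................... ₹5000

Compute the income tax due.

Tentative minimum tax:
  Adjusted income: ₹96000 + ₹9000 + ₹15000 + ₹5000 = ₹125000
  Less exemption ₹75000 → base ₹50000
  ₹50000 × 21% = ₹10500

Mainline income levy:
  ₹54000 × 14% = ₹7560
  ₹16000 × 21% = ₹3360
  ₹26000 × 28% = ₹7280
  → ₹18200

₹18200 > ₹10500, so the mainline income levy governs.

₹18200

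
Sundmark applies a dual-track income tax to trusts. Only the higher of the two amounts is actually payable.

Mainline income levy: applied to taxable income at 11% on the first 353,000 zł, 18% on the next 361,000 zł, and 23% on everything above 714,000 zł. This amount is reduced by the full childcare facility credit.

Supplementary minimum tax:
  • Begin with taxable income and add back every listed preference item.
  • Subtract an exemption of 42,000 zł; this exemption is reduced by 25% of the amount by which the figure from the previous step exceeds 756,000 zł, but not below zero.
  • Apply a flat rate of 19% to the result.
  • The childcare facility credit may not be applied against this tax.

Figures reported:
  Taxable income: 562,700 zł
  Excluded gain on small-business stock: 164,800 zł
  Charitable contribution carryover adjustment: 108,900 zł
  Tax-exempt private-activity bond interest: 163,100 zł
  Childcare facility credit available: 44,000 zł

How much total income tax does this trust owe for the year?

189,905 zł

Supplementary minimum tax:
  Adjusted income: 562,700 zł + 164,800 zł + 108,900 zł + 163,100 zł = 999,500 zł
  Exemption: 25% × (999,500 zł − 756,000 zł) = 60,875 zł ≥ 42,000 zł, so the exemption is fully phased out
  Base: 999,500 zł − 0 zł = 999,500 zł
  999,500 zł × 19% = 189,905 zł

Mainline income levy:
  353,000 zł × 11% = 38,830 zł
  209,700 zł × 18% = 37,746 zł
  → 76,576 zł
  Less childcare facility credit 44,000 zł → 32,576 zł

189,905 zł > 32,576 zł, so the supplementary minimum tax is the binding amount.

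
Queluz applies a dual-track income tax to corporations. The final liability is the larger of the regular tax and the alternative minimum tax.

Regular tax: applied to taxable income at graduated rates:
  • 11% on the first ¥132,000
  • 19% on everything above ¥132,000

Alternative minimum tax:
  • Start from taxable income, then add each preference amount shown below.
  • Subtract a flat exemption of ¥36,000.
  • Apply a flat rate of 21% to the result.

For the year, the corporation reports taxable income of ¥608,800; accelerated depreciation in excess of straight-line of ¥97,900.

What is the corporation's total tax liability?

¥140,847

Alternative minimum tax:
  Adjusted income: ¥608,800 + ¥97,900 = ¥706,700
  Less exemption ¥36,000 → base ¥670,700
  ¥670,700 × 21% = ¥140,847

Regular tax:
  ¥132,000 × 11% = ¥14,520
  ¥476,800 × 19% = ¥90,592
  → ¥105,112

¥140,847 > ¥105,112, so the alternative minimum tax is the binding amount.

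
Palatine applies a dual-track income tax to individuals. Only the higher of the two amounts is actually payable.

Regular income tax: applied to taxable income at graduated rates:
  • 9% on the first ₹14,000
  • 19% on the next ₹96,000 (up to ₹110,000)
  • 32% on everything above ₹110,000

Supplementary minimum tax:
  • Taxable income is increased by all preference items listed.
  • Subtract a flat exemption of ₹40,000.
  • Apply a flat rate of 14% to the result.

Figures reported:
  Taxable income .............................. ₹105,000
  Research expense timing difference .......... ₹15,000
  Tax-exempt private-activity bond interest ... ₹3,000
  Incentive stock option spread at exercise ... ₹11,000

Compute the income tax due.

Regular income tax:
  ₹14,000 × 9% = ₹1,260
  ₹91,000 × 19% = ₹17,290
  → ₹18,550

Supplementary minimum tax:
  Adjusted income: ₹105,000 + ₹15,000 + ₹3,000 + ₹11,000 = ₹134,000
  Less exemption ₹40,000 → base ₹94,000
  ₹94,000 × 14% = ₹13,160

₹18,550 > ₹13,160, so the regular income tax governs.

₹18,550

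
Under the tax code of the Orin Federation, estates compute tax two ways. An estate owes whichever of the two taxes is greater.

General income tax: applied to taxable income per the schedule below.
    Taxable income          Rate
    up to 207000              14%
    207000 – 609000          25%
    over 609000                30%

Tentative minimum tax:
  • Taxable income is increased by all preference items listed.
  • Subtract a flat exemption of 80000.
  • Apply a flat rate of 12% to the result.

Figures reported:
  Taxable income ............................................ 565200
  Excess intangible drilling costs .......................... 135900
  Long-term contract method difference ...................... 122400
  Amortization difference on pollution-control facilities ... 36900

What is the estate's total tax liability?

118530

General income tax:
  207000 × 14% = 28980
  358200 × 25% = 89550
  → 118530

Tentative minimum tax:
  Adjusted income: 565200 + 135900 + 122400 + 36900 = 860400
  Less exemption 80000 → base 780400
  780400 × 12% = 93648

118530 > 93648, so the general income tax governs.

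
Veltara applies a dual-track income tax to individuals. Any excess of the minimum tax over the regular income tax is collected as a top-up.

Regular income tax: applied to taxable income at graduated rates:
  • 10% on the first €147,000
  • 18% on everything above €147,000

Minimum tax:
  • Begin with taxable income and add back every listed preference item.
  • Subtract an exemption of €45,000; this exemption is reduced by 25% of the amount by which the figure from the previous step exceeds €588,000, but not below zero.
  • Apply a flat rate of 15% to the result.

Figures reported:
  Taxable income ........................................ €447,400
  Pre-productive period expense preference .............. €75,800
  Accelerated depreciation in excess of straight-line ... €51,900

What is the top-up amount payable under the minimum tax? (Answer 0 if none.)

€10,743

Regular income tax:
  €147,000 × 10% = €14,700
  €300,400 × 18% = €54,072
  → €68,772

Minimum tax:
  Adjusted income: €447,400 + €75,800 + €51,900 = €575,100
  Exemption: €575,100 ≤ €588,000, so full €45,000 applies
  Base: €575,100 − €45,000 = €530,100
  €530,100 × 15% = €79,515

Excess of minimum tax over regular income tax: €79,515 − €68,772 = €10,743.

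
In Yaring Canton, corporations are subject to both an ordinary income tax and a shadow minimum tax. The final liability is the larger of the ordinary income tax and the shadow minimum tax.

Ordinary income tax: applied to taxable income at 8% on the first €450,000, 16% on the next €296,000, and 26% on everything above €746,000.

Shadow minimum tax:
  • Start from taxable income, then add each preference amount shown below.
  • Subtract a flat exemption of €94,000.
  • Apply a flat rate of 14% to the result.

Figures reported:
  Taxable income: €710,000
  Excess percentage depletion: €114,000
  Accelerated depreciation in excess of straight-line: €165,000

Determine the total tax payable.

Ordinary income tax:
  €450,000 × 8% = €36,000
  €260,000 × 16% = €41,600
  → €77,600

Shadow minimum tax:
  Adjusted income: €710,000 + €114,000 + €165,000 = €989,000
  Less exemption €94,000 → base €895,000
  €895,000 × 14% = €125,300

€125,300 > €77,600, so the shadow minimum tax is the binding amount.

€125,300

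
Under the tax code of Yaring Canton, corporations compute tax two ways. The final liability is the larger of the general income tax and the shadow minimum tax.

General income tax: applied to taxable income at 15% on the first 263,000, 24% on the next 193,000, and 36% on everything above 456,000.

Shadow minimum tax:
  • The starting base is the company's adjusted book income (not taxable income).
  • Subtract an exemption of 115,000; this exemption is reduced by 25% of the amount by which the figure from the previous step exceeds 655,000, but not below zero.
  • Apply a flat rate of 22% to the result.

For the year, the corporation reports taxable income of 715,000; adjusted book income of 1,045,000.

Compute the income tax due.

226,050

General income tax:
  263,000 × 15% = 39,450
  193,000 × 24% = 46,320
  259,000 × 36% = 93,240
  → 179,010

Shadow minimum tax:
  Base (adjusted book income): 1,045,000
  Exemption: 115,000 − 25% × (1,045,000 − 655,000) = 115,000 − 97,500 = 17,500
  Base: 1,045,000 − 17,500 = 1,027,500
  1,027,500 × 22% = 226,050

226,050 > 179,010, so the shadow minimum tax is the binding amount.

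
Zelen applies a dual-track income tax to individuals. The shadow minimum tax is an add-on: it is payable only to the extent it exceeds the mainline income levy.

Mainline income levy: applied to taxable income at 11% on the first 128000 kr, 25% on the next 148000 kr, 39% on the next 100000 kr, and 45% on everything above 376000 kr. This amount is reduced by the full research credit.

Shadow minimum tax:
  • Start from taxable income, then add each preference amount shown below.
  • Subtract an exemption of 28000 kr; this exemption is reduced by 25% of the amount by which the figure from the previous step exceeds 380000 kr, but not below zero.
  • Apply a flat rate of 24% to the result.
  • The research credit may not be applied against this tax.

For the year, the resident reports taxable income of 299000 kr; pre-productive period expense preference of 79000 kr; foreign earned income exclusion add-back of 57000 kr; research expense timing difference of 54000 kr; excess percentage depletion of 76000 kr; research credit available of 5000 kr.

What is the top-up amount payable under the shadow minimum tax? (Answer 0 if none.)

80550 kr

Mainline income levy:
  128000 kr × 11% = 14080 kr
  148000 kr × 25% = 37000 kr
  23000 kr × 39% = 8970 kr
  → 60050 kr
  Less research credit 5000 kr → 55050 kr

Shadow minimum tax:
  Adjusted income: 299000 kr + 79000 kr + 57000 kr + 54000 kr + 76000 kr = 565000 kr
  Exemption: 25% × (565000 kr − 380000 kr) = 46250 kr ≥ 28000 kr, so the exemption is fully phased out
  Base: 565000 kr − 0 kr = 565000 kr
  565000 kr × 24% = 135600 kr

Excess of shadow minimum tax over mainline income levy: 135600 kr − 55050 kr = 80550 kr.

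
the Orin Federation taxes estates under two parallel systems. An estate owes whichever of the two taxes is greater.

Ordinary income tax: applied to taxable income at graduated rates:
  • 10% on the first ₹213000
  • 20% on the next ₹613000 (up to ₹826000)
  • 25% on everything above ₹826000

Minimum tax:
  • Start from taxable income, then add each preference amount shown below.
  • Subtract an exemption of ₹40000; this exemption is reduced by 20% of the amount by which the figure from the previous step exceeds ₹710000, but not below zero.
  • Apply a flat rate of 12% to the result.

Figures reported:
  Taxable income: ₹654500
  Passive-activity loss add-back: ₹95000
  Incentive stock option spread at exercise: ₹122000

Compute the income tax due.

₹109600

Minimum tax:
  Adjusted income: ₹654500 + ₹95000 + ₹122000 = ₹871500
  Exemption: ₹40000 − 20% × (₹871500 − ₹710000) = ₹40000 − ₹32300 = ₹7700
  Base: ₹871500 − ₹7700 = ₹863800
  ₹863800 × 12% = ₹103656

Ordinary income tax:
  ₹213000 × 10% = ₹21300
  ₹441500 × 20% = ₹88300
  → ₹109600

₹109600 > ₹103656, so the ordinary income tax governs.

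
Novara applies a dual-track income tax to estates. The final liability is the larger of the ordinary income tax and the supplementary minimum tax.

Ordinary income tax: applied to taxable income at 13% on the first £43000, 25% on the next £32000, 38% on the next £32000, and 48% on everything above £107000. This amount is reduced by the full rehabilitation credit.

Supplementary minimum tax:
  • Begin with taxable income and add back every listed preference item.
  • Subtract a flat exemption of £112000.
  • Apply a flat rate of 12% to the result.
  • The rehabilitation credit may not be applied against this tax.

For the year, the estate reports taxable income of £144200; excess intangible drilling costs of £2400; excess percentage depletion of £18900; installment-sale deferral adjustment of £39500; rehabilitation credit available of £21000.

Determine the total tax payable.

Ordinary income tax:
  £43000 × 13% = £5590
  £32000 × 25% = £8000
  £32000 × 38% = £12160
  £37200 × 48% = £17856
  → £43606
  Less rehabilitation credit £21000 → £22606

Supplementary minimum tax:
  Adjusted income: £144200 + £2400 + £18900 + £39500 = £205000
  Less exemption £112000 → base £93000
  £93000 × 12% = £11160

£22606 > £11160, so the ordinary income tax governs.

£22606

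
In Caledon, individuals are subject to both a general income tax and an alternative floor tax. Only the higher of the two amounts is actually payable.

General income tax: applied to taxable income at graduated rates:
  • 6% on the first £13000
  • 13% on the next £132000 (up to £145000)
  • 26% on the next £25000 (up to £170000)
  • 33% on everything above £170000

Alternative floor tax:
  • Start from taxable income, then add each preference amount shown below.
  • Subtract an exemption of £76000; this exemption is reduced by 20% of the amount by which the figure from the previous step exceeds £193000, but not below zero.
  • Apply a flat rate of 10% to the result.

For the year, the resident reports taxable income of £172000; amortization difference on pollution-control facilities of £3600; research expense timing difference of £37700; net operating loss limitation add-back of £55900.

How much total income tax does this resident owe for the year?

Alternative floor tax:
  Adjusted income: £172000 + £3600 + £37700 + £55900 = £269200
  Exemption: £76000 − 20% × (£269200 − £193000) = £76000 − £15240 = £60760
  Base: £269200 − £60760 = £208440
  £208440 × 10% = £20844

General income tax:
  £13000 × 6% = £780
  £132000 × 13% = £17160
  £25000 × 26% = £6500
  £2000 × 33% = £660
  → £25100

£25100 > £20844, so the general income tax governs.

£25100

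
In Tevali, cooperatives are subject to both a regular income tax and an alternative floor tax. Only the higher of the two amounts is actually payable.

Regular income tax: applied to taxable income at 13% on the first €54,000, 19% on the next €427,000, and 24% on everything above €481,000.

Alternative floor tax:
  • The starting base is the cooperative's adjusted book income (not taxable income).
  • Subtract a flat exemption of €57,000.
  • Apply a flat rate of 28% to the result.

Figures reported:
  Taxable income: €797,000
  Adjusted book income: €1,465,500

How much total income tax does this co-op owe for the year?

Regular income tax:
  €54,000 × 13% = €7,020
  €427,000 × 19% = €81,130
  €316,000 × 24% = €75,840
  → €163,990

Alternative floor tax:
  Base (adjusted book income): €1,465,500
  Less exemption €57,000 → base €1,408,500
  €1,408,500 × 28% = €394,380

€394,380 > €163,990, so the alternative floor tax is the binding amount.

€394,380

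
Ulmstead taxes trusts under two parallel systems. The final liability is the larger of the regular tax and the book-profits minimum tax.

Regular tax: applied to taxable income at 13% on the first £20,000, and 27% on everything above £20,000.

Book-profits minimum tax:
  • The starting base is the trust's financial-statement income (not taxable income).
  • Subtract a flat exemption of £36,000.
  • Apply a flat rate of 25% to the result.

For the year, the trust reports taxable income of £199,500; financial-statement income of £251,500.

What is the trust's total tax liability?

Regular tax:
  £20,000 × 13% = £2,600
  £179,500 × 27% = £48,465
  → £51,065

Book-profits minimum tax:
  Base (financial-statement income): £251,500
  Less exemption £36,000 → base £215,500
  £215,500 × 25% = £53,875

£53,875 > £51,065, so the book-profits minimum tax is the binding amount.

£53,875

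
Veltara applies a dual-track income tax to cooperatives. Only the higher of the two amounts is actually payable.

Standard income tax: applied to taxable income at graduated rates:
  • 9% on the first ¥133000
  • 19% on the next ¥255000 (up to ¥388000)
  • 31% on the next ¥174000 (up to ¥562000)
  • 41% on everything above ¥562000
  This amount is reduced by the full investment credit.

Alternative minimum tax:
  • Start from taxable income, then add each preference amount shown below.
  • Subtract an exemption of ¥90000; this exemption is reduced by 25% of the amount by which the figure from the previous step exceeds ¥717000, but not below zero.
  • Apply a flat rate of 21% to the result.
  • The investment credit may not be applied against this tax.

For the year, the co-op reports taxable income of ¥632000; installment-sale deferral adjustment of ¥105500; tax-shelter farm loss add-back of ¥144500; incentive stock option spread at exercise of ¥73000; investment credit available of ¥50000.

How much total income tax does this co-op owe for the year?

Alternative minimum tax:
  Adjusted income: ¥632000 + ¥105500 + ¥144500 + ¥73000 = ¥955000
  Exemption: ¥90000 − 25% × (¥955000 − ¥717000) = ¥90000 − ¥59500 = ¥30500
  Base: ¥955000 − ¥30500 = ¥924500
  ¥924500 × 21% = ¥194145

Standard income tax:
  ¥133000 × 9% = ¥11970
  ¥255000 × 19% = ¥48450
  ¥174000 × 31% = ¥53940
  ¥70000 × 41% = ¥28700
  → ¥143060
  Less investment credit ¥50000 → ¥93060

¥194145 > ¥93060, so the alternative minimum tax is the binding amount.

¥194145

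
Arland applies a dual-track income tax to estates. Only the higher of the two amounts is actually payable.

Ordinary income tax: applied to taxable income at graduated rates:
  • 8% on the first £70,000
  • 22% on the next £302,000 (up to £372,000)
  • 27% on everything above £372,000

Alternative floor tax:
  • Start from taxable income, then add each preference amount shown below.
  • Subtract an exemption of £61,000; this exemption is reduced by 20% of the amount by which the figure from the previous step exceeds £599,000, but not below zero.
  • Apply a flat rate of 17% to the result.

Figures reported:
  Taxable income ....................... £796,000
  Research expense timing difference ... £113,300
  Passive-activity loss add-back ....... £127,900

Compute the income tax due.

£186,520

Ordinary income tax:
  £70,000 × 8% = £5,600
  £302,000 × 22% = £66,440
  £424,000 × 27% = £114,480
  → £186,520

Alternative floor tax:
  Adjusted income: £796,000 + £113,300 + £127,900 = £1,037,200
  Exemption: 20% × (£1,037,200 − £599,000) = £87,640 ≥ £61,000, so the exemption is fully phased out
  Base: £1,037,200 − £0 = £1,037,200
  £1,037,200 × 17% = £176,324

£186,520 > £176,324, so the ordinary income tax governs.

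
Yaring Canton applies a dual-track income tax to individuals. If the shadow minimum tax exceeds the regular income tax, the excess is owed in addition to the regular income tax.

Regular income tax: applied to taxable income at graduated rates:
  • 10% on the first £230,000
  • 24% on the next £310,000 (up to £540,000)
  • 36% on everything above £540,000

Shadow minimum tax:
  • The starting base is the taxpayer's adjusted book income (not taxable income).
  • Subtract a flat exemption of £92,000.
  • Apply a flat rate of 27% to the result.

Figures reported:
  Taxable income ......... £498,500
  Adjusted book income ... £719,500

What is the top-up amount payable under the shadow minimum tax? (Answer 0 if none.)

Regular income tax:
  £230,000 × 10% = £23,000
  £268,500 × 24% = £64,440
  → £87,440

Shadow minimum tax:
  Base (adjusted book income): £719,500
  Less exemption £92,000 → base £627,500
  £627,500 × 27% = £169,425

Excess of shadow minimum tax over regular income tax: £169,425 − £87,440 = £81,985.

£81,985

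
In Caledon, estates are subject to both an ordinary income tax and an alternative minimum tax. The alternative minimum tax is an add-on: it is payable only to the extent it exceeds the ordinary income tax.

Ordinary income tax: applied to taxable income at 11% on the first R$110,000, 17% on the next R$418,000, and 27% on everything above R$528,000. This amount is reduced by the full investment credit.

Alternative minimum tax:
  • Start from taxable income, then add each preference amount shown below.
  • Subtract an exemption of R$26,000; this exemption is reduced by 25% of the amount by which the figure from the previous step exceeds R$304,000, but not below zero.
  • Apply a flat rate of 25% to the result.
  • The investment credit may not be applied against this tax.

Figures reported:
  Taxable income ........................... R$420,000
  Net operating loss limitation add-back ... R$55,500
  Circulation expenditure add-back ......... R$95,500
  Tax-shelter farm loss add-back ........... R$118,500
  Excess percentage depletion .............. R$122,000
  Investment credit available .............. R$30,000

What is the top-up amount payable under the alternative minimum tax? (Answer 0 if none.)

Ordinary income tax:
  R$110,000 × 11% = R$12,100
  R$310,000 × 17% = R$52,700
  → R$64,800
  Less investment credit R$30,000 → R$34,800

Alternative minimum tax:
  Adjusted income: R$420,000 + R$55,500 + R$95,500 + R$118,500 + R$122,000 = R$811,500
  Exemption: 25% × (R$811,500 − R$304,000) = R$126,875 ≥ R$26,000, so the exemption is fully phased out
  Base: R$811,500 − R$0 = R$811,500
  R$811,500 × 25% = R$202,875

Excess of alternative minimum tax over ordinary income tax: R$202,875 − R$34,800 = R$168,075.

R$168,075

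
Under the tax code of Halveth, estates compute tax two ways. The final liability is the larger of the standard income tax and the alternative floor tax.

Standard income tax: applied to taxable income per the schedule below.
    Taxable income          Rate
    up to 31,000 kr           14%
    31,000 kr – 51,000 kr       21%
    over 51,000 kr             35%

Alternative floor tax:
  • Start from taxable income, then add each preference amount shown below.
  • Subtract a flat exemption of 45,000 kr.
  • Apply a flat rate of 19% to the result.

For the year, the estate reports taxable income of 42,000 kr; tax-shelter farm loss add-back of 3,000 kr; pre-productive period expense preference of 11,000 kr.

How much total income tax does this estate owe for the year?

6,650 kr

Standard income tax:
  31,000 kr × 14% = 4,340 kr
  11,000 kr × 21% = 2,310 kr
  → 6,650 kr

Alternative floor tax:
  Adjusted income: 42,000 kr + 3,000 kr + 11,000 kr = 56,000 kr
  Less exemption 45,000 kr → base 11,000 kr
  11,000 kr × 19% = 2,090 kr

6,650 kr > 2,090 kr, so the standard income tax governs.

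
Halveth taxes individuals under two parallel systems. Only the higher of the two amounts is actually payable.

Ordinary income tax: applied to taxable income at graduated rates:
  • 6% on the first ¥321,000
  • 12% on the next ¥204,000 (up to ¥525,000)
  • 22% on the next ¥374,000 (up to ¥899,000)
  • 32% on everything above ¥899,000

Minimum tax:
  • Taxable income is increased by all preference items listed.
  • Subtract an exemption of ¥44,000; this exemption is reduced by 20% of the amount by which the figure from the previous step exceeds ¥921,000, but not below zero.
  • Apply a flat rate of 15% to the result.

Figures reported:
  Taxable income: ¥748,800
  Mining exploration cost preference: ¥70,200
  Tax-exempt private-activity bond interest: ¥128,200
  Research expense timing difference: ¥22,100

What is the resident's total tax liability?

¥140,244

Minimum tax:
  Adjusted income: ¥748,800 + ¥70,200 + ¥128,200 + ¥22,100 = ¥969,300
  Exemption: ¥44,000 − 20% × (¥969,300 − ¥921,000) = ¥44,000 − ¥9,660 = ¥34,340
  Base: ¥969,300 − ¥34,340 = ¥934,960
  ¥934,960 × 15% = ¥140,244

Ordinary income tax:
  ¥321,000 × 6% = ¥19,260
  ¥204,000 × 12% = ¥24,480
  ¥223,800 × 22% = ¥49,236
  → ¥92,976

¥140,244 > ¥92,976, so the minimum tax is the binding amount.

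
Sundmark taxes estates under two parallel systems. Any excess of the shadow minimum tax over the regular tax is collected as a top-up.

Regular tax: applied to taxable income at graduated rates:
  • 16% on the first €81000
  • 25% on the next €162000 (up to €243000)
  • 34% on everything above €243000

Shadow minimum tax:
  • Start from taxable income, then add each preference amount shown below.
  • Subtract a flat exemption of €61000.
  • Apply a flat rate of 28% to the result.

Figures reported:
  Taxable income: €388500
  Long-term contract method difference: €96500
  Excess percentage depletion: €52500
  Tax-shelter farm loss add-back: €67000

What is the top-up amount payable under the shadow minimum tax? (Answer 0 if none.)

€49250

Shadow minimum tax:
  Adjusted income: €388500 + €96500 + €52500 + €67000 = €604500
  Less exemption €61000 → base €543500
  €543500 × 28% = €152180

Regular tax:
  €81000 × 16% = €12960
  €162000 × 25% = €40500
  €145500 × 34% = €49470
  → €102930

Excess of shadow minimum tax over regular tax: €152180 − €102930 = €49250.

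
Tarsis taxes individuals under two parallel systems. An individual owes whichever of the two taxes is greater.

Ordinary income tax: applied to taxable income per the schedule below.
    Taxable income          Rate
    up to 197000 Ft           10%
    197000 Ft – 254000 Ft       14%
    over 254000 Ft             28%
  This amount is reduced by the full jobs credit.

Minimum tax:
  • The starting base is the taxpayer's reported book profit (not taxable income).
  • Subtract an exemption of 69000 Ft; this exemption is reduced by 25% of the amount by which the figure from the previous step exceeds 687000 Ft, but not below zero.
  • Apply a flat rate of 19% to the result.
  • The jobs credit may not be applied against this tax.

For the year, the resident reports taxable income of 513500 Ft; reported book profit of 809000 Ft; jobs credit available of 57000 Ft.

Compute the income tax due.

Minimum tax:
  Base (reported book profit): 809000 Ft
  Exemption: 69000 Ft − 25% × (809000 Ft − 687000 Ft) = 69000 Ft − 30500 Ft = 38500 Ft
  Base: 809000 Ft − 38500 Ft = 770500 Ft
  770500 Ft × 19% = 146395 Ft

Ordinary income tax:
  197000 Ft × 10% = 19700 Ft
  57000 Ft × 14% = 7980 Ft
  259500 Ft × 28% = 72660 Ft
  → 100340 Ft
  Less jobs credit 57000 Ft → 43340 Ft

146395 Ft > 43340 Ft, so the minimum tax is the binding amount.

146395 Ft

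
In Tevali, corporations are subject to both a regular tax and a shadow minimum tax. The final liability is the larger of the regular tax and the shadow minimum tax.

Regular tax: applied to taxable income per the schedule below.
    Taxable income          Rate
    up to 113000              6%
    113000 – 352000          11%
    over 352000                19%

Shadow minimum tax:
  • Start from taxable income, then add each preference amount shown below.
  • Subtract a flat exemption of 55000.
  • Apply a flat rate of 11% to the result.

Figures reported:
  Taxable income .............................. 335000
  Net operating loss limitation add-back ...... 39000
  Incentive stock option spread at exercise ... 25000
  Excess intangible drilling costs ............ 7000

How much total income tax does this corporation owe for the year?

38610

Shadow minimum tax:
  Adjusted income: 335000 + 39000 + 25000 + 7000 = 406000
  Less exemption 55000 → base 351000
  351000 × 11% = 38610

Regular tax:
  113000 × 6% = 6780
  222000 × 11% = 24420
  → 31200

38610 > 31200, so the shadow minimum tax is the binding amount.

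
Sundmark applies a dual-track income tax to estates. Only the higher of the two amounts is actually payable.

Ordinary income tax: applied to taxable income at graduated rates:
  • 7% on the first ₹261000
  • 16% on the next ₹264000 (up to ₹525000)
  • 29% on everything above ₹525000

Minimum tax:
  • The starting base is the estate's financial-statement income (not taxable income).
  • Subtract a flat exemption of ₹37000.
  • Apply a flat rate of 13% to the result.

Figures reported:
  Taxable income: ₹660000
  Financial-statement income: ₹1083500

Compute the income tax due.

₹136045

Minimum tax:
  Base (financial-statement income): ₹1083500
  Less exemption ₹37000 → base ₹1046500
  ₹1046500 × 13% = ₹136045

Ordinary income tax:
  ₹261000 × 7% = ₹18270
  ₹264000 × 16% = ₹42240
  ₹135000 × 29% = ₹39150
  → ₹99660

₹136045 > ₹99660, so the minimum tax is the binding amount.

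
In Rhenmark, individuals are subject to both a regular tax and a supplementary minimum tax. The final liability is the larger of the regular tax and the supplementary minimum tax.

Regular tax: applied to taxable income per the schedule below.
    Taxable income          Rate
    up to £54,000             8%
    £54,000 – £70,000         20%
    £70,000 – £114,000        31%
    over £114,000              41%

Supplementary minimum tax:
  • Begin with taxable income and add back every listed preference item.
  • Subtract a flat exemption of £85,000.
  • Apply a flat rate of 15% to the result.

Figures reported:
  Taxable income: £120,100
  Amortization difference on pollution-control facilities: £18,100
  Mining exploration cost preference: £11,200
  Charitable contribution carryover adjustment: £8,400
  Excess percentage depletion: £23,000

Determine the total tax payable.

£23,661

Regular tax:
  £54,000 × 8% = £4,320
  £16,000 × 20% = £3,200
  £44,000 × 31% = £13,640
  £6,100 × 41% = £2,501
  → £23,661

Supplementary minimum tax:
  Adjusted income: £120,100 + £18,100 + £11,200 + £8,400 + £23,000 = £180,800
  Less exemption £85,000 → base £95,800
  £95,800 × 15% = £14,370

£23,661 > £14,370, so the regular tax governs.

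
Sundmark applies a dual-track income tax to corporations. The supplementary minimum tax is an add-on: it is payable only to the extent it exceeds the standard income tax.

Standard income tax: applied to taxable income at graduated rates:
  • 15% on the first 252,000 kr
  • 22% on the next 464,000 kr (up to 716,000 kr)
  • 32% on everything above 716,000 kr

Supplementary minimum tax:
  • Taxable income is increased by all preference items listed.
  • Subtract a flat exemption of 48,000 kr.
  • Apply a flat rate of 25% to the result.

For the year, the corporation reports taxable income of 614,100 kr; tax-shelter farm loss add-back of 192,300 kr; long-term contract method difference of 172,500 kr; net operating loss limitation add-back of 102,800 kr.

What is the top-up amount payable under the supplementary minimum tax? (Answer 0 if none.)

Supplementary minimum tax:
  Adjusted income: 614,100 kr + 192,300 kr + 172,500 kr + 102,800 kr = 1,081,700 kr
  Less exemption 48,000 kr → base 1,033,700 kr
  1,033,700 kr × 25% = 258,425 kr

Standard income tax:
  252,000 kr × 15% = 37,800 kr
  362,100 kr × 22% = 79,662 kr
  → 117,462 kr

Excess of supplementary minimum tax over standard income tax: 258,425 kr − 117,462 kr = 140,963 kr.

140,963 kr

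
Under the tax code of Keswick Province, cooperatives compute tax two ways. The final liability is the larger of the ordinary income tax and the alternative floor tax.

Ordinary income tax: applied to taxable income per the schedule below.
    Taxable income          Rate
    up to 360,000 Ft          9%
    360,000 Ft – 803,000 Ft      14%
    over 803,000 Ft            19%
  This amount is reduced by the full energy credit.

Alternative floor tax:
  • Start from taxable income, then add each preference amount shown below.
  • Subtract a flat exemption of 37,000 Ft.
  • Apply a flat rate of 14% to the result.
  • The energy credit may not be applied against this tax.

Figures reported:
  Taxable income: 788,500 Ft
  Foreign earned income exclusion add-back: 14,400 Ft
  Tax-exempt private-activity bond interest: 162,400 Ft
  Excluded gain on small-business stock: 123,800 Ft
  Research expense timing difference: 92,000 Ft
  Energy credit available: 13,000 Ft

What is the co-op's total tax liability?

160,174 Ft

Ordinary income tax:
  360,000 Ft × 9% = 32,400 Ft
  428,500 Ft × 14% = 59,990 Ft
  → 92,390 Ft
  Less energy credit 13,000 Ft → 79,390 Ft

Alternative floor tax:
  Adjusted income: 788,500 Ft + 14,400 Ft + 162,400 Ft + 123,800 Ft + 92,000 Ft = 1,181,100 Ft
  Less exemption 37,000 Ft → base 1,144,100 Ft
  1,144,100 Ft × 14% = 160,174 Ft

160,174 Ft > 79,390 Ft, so the alternative floor tax is the binding amount.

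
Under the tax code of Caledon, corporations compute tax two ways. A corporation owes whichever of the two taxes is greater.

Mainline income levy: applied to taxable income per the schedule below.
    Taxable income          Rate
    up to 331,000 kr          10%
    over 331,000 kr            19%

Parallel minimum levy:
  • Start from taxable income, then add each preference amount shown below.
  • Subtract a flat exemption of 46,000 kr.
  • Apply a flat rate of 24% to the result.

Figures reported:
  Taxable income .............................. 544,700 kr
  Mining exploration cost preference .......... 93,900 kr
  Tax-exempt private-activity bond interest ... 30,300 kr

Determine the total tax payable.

149,496 kr

Parallel minimum levy:
  Adjusted income: 544,700 kr + 93,900 kr + 30,300 kr = 668,900 kr
  Less exemption 46,000 kr → base 622,900 kr
  622,900 kr × 24% = 149,496 kr

Mainline income levy:
  331,000 kr × 10% = 33,100 kr
  213,700 kr × 19% = 40,603 kr
  → 73,703 kr

149,496 kr > 73,703 kr, so the parallel minimum levy is the binding amount.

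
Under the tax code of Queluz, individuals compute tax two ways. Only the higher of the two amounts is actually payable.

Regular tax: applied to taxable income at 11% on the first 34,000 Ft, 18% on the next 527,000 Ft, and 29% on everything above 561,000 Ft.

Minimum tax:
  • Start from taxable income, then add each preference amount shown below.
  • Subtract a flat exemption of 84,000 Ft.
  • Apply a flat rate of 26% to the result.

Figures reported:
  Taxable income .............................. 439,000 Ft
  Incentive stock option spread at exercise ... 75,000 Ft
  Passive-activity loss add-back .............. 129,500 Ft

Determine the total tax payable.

145,470 Ft

Regular tax:
  34,000 Ft × 11% = 3,740 Ft
  405,000 Ft × 18% = 72,900 Ft
  → 76,640 Ft

Minimum tax:
  Adjusted income: 439,000 Ft + 75,000 Ft + 129,500 Ft = 643,500 Ft
  Less exemption 84,000 Ft → base 559,500 Ft
  559,500 Ft × 26% = 145,470 Ft

145,470 Ft > 76,640 Ft, so the minimum tax is the binding amount.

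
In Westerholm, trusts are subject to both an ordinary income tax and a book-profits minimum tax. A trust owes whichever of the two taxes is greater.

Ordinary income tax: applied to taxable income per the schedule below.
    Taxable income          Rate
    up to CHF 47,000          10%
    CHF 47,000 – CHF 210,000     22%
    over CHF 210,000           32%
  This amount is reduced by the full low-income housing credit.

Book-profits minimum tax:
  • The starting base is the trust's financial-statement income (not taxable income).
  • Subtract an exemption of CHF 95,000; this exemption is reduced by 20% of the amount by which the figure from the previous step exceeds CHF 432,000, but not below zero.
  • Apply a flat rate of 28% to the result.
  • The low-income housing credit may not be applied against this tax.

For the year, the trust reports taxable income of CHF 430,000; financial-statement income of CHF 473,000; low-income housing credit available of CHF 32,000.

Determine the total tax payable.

CHF 108,136

Book-profits minimum tax:
  Base (financial-statement income): CHF 473,000
  Exemption: CHF 95,000 − 20% × (CHF 473,000 − CHF 432,000) = CHF 95,000 − CHF 8,200 = CHF 86,800
  Base: CHF 473,000 − CHF 86,800 = CHF 386,200
  CHF 386,200 × 28% = CHF 108,136

Ordinary income tax:
  CHF 47,000 × 10% = CHF 4,700
  CHF 163,000 × 22% = CHF 35,860
  CHF 220,000 × 32% = CHF 70,400
  → CHF 110,960
  Less low-income housing credit CHF 32,000 → CHF 78,960

CHF 108,136 > CHF 78,960, so the book-profits minimum tax is the binding amount.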